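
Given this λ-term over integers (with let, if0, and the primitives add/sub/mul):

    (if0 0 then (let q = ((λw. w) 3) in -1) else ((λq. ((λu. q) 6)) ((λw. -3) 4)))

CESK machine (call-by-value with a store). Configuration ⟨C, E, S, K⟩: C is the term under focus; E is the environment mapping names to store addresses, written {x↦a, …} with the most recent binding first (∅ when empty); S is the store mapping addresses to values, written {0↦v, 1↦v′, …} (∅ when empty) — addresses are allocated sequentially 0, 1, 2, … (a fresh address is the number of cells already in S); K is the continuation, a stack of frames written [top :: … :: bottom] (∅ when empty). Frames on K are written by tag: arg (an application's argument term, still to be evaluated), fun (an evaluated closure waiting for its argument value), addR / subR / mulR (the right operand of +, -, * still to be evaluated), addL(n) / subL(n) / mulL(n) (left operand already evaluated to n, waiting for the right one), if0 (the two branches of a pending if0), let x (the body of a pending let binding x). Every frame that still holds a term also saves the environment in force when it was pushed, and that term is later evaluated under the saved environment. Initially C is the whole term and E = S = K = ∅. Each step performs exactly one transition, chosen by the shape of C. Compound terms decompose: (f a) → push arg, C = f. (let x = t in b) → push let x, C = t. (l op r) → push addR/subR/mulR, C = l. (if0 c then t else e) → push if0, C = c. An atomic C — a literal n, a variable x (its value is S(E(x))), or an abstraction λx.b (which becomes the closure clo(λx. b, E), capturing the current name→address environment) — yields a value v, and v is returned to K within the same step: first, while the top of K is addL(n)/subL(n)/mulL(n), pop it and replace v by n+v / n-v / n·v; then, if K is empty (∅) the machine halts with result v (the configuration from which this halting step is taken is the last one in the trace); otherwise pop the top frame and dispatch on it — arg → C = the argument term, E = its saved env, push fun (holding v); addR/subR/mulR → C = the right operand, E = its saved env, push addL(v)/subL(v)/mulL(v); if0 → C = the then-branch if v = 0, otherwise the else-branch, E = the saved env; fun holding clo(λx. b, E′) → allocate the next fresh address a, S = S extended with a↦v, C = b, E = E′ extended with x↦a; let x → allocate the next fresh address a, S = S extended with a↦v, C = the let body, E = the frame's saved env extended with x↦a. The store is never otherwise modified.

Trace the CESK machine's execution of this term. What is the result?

step 0: [C=(if0 0 then (let q = ((λw. w) 3) in -1) else ((λq. ((λu. q) 6)) ((λw. -3) 4))) | E=∅ | S=∅ | K=∅]
step 1: [C=0 | E=∅ | S=∅ | K=[if0]]
step 2: [C=(let q = ((λw. w) 3) in -1) | E=∅ | S=∅ | K=∅]
step 3: [C=((λw. w) 3) | E=∅ | S=∅ | K=[let q]]
step 4: [C=(λw. w) | E=∅ | S=∅ | K=[arg :: let q]]
step 5: [C=3 | E=∅ | S=∅ | K=[fun :: let q]]
step 6: [C=w | E={w↦0} | S={0↦3} | K=[let q]]
step 7: [C=-1 | E={q↦1} | S={0↦3, 1↦3} | K=∅]
→ final value -1

Answer: -1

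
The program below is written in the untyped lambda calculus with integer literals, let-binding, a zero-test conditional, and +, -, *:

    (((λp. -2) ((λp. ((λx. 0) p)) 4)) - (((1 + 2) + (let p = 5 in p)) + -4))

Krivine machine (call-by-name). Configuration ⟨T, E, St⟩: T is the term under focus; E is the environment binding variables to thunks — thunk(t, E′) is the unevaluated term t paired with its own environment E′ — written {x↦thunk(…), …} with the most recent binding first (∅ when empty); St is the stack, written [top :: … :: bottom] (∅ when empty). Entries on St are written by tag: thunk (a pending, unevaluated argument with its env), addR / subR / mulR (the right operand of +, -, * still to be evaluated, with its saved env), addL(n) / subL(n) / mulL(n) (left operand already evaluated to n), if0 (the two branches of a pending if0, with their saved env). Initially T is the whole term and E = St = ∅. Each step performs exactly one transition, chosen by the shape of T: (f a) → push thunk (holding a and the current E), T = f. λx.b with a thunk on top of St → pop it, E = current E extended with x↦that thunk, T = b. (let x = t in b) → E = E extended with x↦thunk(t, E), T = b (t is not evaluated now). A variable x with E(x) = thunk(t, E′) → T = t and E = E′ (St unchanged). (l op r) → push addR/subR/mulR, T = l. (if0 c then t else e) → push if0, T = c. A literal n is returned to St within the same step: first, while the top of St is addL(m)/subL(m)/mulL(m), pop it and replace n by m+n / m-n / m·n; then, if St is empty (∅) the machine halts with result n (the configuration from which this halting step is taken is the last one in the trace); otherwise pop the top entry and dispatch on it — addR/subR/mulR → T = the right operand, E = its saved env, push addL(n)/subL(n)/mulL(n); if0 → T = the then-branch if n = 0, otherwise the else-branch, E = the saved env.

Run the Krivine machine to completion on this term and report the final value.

0. <T=(((λp. -2) ((λp. ((λx. 0) p)) 4)) - (((1 + 2) + (let p = 5 in p)) + -4)), E=∅, St=∅>
1. <T=((λp. -2) ((λp. ((λx. 0) p)) 4)), E=∅, St=[subR]>
2. <T=(λp. -2), E=∅, St=[thunk :: subR]>
3. <T=-2, E={p↦thunk(((λp. ((λx. 0) p)) 4), ∅)}, St=[subR]>
4. <T=(((1 + 2) + (let p = 5 in p)) + -4), E=∅, St=[subL(-2)]>
5. <T=((1 + 2) + (let p = 5 in p)), E=∅, St=[addR :: subL(-2)]>
6. <T=(1 + 2), E=∅, St=[addR :: addR :: subL(-2)]>
7. <T=1, E=∅, St=[addR :: addR :: addR :: subL(-2)]>
8. <T=2, E=∅, St=[addL(1) :: addR :: addR :: subL(-2)]>
9. <T=(let p = 5 in p), E=∅, St=[addL(3) :: addR :: subL(-2)]>
10. <T=p, E={p↦thunk(5, ∅)}, St=[addL(3) :: addR :: subL(-2)]>
11. <T=5, E=∅, St=[addL(3) :: addR :: subL(-2)]>
12. <T=-4, E=∅, St=[addL(8) :: subL(-2)]>
→ final value -6

Answer: -6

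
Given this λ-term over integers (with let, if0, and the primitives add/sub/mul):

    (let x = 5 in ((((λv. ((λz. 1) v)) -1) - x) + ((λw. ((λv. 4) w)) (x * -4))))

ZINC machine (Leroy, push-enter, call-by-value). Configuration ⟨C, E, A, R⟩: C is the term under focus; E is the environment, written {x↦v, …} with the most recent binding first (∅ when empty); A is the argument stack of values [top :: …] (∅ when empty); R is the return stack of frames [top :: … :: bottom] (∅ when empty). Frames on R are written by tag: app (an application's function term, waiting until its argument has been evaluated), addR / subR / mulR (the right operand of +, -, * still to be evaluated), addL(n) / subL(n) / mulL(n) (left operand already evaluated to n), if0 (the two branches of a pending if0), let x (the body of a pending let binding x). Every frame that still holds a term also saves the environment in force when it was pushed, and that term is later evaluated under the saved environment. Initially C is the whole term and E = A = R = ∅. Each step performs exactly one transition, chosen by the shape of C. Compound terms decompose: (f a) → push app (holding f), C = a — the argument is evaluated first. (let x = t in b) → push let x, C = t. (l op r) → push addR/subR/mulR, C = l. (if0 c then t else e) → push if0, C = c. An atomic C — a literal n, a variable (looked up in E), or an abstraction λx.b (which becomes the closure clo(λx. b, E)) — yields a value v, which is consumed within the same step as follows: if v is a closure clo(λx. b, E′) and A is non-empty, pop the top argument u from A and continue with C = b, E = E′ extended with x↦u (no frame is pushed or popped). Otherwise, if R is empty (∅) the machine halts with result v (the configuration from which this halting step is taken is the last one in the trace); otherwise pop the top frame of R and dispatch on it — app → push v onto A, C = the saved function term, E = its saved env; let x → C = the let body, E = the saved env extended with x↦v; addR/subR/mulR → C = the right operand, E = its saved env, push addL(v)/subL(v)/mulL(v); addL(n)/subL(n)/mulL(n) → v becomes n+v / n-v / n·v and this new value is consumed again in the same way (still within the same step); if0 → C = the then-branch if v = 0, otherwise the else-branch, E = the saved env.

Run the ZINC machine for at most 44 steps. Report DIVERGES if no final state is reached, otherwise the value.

Answer: 0

Derivation:
[0] ⟨C=(let x = 5 in ((((λv. ((λz. 1) v)) -1) - x) + ((λw. ((λv. 4) w)) (x * -4)))); E=∅; A=∅; R=∅⟩
[1] ⟨C=5; E=∅; A=∅; R=[let x]⟩
[2] ⟨C=((((λv. ((λz. 1) v)) -1) - x) + ((λw. ((λv. 4) w)) (x * -4))); E={x↦5}; A=∅; R=∅⟩
[3] ⟨C=(((λv. ((λz. 1) v)) -1) - x); E={x↦5}; A=∅; R=[addR]⟩
[4] ⟨C=((λv. ((λz. 1) v)) -1); E={x↦5}; A=∅; R=[subR :: addR]⟩
[5] ⟨C=-1; E={x↦5}; A=∅; R=[app :: subR :: addR]⟩
[6] ⟨C=(λv. ((λz. 1) v)); E={x↦5}; A=[-1]; R=[subR :: addR]⟩
[7] ⟨C=((λz. 1) v); E={v↦-1, x↦5}; A=∅; R=[subR :: addR]⟩
[8] ⟨C=v; E={v↦-1, x↦5}; A=∅; R=[app :: subR :: addR]⟩
[9] ⟨C=(λz. 1); E={v↦-1, x↦5}; A=[-1]; R=[subR :: addR]⟩
[10] ⟨C=1; E={z↦-1, v↦-1, x↦5}; A=∅; R=[subR :: addR]⟩
[11] ⟨C=x; E={x↦5}; A=∅; R=[subL(1) :: addR]⟩
[12] ⟨C=((λw. ((λv. 4) w)) (x * -4)); E={x↦5}; A=∅; R=[addL(-4)]⟩
[13] ⟨C=(x * -4); E={x↦5}; A=∅; R=[app :: addL(-4)]⟩
[14] ⟨C=x; E={x↦5}; A=∅; R=[mulR :: app :: addL(-4)]⟩
[15] ⟨C=-4; E={x↦5}; A=∅; R=[mulL(5) :: app :: addL(-4)]⟩
[16] ⟨C=(λw. ((λv. 4) w)); E={x↦5}; A=[-20]; R=[addL(-4)]⟩
[17] ⟨C=((λv. 4) w); E={w↦-20, x↦5}; A=∅; R=[addL(-4)]⟩
[18] ⟨C=w; E={w↦-20, x↦5}; A=∅; R=[app :: addL(-4)]⟩
[19] ⟨C=(λv. 4); E={w↦-20, x↦5}; A=[-20]; R=[addL(-4)]⟩
[20] ⟨C=4; E={v↦-20, w↦-20, x↦5}; A=∅; R=[addL(-4)]⟩
→ final value 0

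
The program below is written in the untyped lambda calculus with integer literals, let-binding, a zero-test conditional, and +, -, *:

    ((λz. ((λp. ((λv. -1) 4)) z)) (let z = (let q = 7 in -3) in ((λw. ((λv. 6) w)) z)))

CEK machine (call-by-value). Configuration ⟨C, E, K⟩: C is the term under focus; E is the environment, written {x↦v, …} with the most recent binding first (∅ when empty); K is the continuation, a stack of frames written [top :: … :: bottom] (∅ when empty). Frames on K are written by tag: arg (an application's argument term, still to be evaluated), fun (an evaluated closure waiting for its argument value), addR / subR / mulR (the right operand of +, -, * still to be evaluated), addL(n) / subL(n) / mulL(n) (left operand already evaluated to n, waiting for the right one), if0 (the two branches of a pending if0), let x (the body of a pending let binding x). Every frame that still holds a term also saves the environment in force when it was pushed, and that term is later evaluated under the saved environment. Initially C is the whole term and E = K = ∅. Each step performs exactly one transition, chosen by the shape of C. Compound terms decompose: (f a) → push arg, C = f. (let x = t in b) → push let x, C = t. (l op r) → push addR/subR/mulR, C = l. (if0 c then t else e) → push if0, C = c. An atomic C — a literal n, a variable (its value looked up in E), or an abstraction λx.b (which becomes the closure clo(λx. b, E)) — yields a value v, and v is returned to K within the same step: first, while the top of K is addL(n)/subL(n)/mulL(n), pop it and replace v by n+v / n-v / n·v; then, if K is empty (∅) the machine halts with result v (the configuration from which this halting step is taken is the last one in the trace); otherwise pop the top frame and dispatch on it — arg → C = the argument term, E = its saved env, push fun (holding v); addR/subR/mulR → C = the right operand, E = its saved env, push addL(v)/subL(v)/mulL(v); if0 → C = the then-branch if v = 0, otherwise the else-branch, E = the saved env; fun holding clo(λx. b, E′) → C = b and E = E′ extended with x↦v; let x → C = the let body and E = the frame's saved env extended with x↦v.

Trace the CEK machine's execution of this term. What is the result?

Answer: -1

Machine steps:
t=0: [C=((λz. ((λp. ((λv. -1) 4)) z)) (let z = (let q = 7 in -3) in ((λw. ((λv. 6) w)) z))) | E=∅ | K=∅]
t=1: [C=(λz. ((λp. ((λv. -1) 4)) z)) | E=∅ | K=[arg]]
t=2: [C=(let z = (let q = 7 in -3) in ((λw. ((λv. 6) w)) z)) | E=∅ | K=[fun]]
t=3: [C=(let q = 7 in -3) | E=∅ | K=[let z :: fun]]
t=4: [C=7 | E=∅ | K=[let q :: let z :: fun]]
t=5: [C=-3 | E={q↦7} | K=[let z :: fun]]
t=6: [C=((λw. ((λv. 6) w)) z) | E={z↦-3} | K=[fun]]
t=7: [C=(λw. ((λv. 6) w)) | E={z↦-3} | K=[arg :: fun]]
t=8: [C=z | E={z↦-3} | K=[fun :: fun]]
t=9: [C=((λv. 6) w) | E={w↦-3, z↦-3} | K=[fun]]
t=10: [C=(λv. 6) | E={w↦-3, z↦-3} | K=[arg :: fun]]
t=11: [C=w | E={w↦-3, z↦-3} | K=[fun :: fun]]
t=12: [C=6 | E={v↦-3, w↦-3, z↦-3} | K=[fun]]
t=13: [C=((λp. ((λv. -1) 4)) z) | E={z↦6} | K=∅]
t=14: [C=(λp. ((λv. -1) 4)) | E={z↦6} | K=[arg]]
t=15: [C=z | E={z↦6} | K=[fun]]
t=16: [C=((λv. -1) 4) | E={p↦6, z↦6} | K=∅]
t=17: [C=(λv. -1) | E={p↦6, z↦6} | K=[arg]]
t=18: [C=4 | E={p↦6, z↦6} | K=[fun]]
t=19: [C=-1 | E={v↦4, p↦6, z↦6} | K=∅]
→ final value -1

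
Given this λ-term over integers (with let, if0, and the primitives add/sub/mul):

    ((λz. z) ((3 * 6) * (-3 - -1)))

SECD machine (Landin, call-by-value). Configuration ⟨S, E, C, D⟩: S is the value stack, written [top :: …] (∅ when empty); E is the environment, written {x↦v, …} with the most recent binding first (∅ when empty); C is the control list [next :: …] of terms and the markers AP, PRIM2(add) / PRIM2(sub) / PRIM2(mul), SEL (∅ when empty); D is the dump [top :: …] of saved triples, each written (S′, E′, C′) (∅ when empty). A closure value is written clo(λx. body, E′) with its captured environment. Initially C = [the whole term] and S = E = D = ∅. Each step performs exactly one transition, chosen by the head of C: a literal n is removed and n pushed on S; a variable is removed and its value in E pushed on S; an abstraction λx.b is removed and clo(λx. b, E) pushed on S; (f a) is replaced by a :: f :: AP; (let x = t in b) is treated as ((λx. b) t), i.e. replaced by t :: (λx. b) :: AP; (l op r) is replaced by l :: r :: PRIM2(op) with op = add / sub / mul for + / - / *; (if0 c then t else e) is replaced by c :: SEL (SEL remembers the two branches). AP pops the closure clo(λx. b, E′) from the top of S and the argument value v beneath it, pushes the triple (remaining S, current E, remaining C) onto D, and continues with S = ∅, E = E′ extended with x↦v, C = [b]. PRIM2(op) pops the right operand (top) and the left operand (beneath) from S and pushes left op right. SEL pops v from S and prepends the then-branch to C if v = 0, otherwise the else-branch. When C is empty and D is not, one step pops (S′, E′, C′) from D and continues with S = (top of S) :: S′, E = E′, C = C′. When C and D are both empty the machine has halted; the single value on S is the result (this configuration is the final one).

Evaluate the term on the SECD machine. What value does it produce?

Answer: -36

Execution trace:
t=0: <S=∅, E=∅, C=[((λz. z) ((3 * 6) * (-3 - -1)))], D=∅>
t=1: <S=∅, E=∅, C=[((3 * 6) * (-3 - -1)) :: (λz. z) :: AP], D=∅>
t=2: <S=∅, E=∅, C=[(3 * 6) :: (-3 - -1) :: PRIM2(mul) :: (λz. z) :: AP], D=∅>
t=3: <S=∅, E=∅, C=[3 :: 6 :: PRIM2(mul) :: (-3 - -1) :: PRIM2(mul) :: (λz. z) :: AP], D=∅>
t=4: <S=[3], E=∅, C=[6 :: PRIM2(mul) :: (-3 - -1) :: PRIM2(mul) :: (λz. z) :: AP], D=∅>
t=5: <S=[6 :: 3], E=∅, C=[PRIM2(mul) :: (-3 - -1) :: PRIM2(mul) :: (λz. z) :: AP], D=∅>
t=6: <S=[18], E=∅, C=[(-3 - -1) :: PRIM2(mul) :: (λz. z) :: AP], D=∅>
t=7: <S=[18], E=∅, C=[-3 :: -1 :: PRIM2(sub) :: PRIM2(mul) :: (λz. z) :: AP], D=∅>
t=8: <S=[-3 :: 18], E=∅, C=[-1 :: PRIM2(sub) :: PRIM2(mul) :: (λz. z) :: AP], D=∅>
t=9: <S=[-1 :: -3 :: 18], E=∅, C=[PRIM2(sub) :: PRIM2(mul) :: (λz. z) :: AP], D=∅>
t=10: <S=[-2 :: 18], E=∅, C=[PRIM2(mul) :: (λz. z) :: AP], D=∅>
t=11: <S=[-36], E=∅, C=[(λz. z) :: AP], D=∅>
t=12: <S=[clo(λz. z, ∅) :: -36], E=∅, C=[AP], D=∅>
t=13: <S=∅, E={z↦-36}, C=[z], D=[(∅, ∅, ∅)]>
t=14: <S=[-36], E={z↦-36}, C=∅, D=[(∅, ∅, ∅)]>
t=15: <S=[-36], E=∅, C=∅, D=∅>
→ final value -36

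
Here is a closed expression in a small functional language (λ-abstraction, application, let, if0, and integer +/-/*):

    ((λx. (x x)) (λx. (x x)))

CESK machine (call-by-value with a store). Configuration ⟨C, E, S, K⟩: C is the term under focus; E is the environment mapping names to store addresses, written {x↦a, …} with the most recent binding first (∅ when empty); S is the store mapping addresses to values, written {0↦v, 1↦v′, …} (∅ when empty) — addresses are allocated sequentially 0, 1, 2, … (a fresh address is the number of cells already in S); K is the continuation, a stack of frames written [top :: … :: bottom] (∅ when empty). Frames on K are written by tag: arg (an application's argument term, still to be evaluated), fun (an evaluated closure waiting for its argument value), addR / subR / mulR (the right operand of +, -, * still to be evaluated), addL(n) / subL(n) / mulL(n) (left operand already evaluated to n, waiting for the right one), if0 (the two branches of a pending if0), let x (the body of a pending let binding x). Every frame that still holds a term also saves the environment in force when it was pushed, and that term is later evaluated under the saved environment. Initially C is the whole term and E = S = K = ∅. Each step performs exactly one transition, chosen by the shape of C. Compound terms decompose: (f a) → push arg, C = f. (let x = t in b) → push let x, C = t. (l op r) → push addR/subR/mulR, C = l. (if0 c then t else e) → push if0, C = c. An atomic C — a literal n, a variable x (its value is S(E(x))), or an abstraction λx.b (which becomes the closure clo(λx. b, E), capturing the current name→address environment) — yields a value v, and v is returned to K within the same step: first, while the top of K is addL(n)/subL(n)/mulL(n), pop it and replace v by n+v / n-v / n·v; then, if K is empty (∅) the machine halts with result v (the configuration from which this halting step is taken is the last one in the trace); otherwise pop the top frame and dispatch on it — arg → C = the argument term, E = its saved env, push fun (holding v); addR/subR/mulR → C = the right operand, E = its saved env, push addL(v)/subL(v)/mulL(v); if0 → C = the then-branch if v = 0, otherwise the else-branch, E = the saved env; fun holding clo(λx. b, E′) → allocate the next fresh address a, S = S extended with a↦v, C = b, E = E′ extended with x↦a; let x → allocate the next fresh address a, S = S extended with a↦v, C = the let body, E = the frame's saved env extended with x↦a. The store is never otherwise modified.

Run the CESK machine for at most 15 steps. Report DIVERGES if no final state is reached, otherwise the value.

Answer: DIVERGES (no final state within 15 steps)

Execution trace:
0. [C=((λx. (x x)) (λx. (x x))) | E=∅ | S=∅ | K=∅]
1. [C=(λx. (x x)) | E=∅ | S=∅ | K=[arg]]
2. [C=(λx. (x x)) | E=∅ | S=∅ | K=[fun]]
3. [C=(x x) | E={x↦0} | S={0↦clo(λx. (x x), ∅)} | K=∅]
4. [C=x | E={x↦0} | S={0↦clo(λx. (x x), ∅)} | K=[arg]]
5. [C=x | E={x↦0} | S={0↦clo(λx. (x x), ∅)} | K=[fun]]
6. [C=(x x) | E={x↦1} | S={0↦clo(λx. (x x), ∅), 1↦clo(λx. (x x), ∅)} | K=∅]
7. [C=x | E={x↦1} | S={0↦clo(λx. (x x), ∅), 1↦clo(λx. (x x), ∅)} | K=[arg]]
8. [C=x | E={x↦1} | S={0↦clo(λx. (x x), ∅), 1↦clo(λx. (x x), ∅)} | K=[fun]]
9. [C=(x x) | E={x↦2} | S={0↦clo(λx. (x x), ∅), 1↦clo(λx. (x x), ∅), 2↦clo(λx. (x x), ∅)} | K=∅]
10. [C=x | E={x↦2} | S={0↦clo(λx. (x x), ∅), 1↦clo(λx. (x x), ∅), 2↦clo(λx. (x x), ∅)} | K=[arg]]
11. [C=x | E={x↦2} | S={0↦clo(λx. (x x), ∅), 1↦clo(λx. (x x), ∅), 2↦clo(λx. (x x), ∅)} | K=[fun]]
12. [C=(x x) | E={x↦3} | S={0↦clo(λx. (x x), ∅), 1↦clo(λx. (x x), ∅), 2↦clo(λx. (x x), ∅), 3↦clo(λx. (x x), ∅)} | K=∅]
13. [C=x | E={x↦3} | S={0↦clo(λx. (x x), ∅), 1↦clo(λx. (x x), ∅), 2↦clo(λx. (x x), ∅), 3↦clo(λx. (x x), ∅)} | K=[arg]]
14. [C=x | E={x↦3} | S={0↦clo(λx. (x x), ∅), 1↦clo(λx. (x x), ∅), 2↦clo(λx. (x x), ∅), 3↦clo(λx. (x x), ∅)} | K=[fun]]
15. [C=(x x) | E={x↦4} | S={0↦clo(λx. (x x), ∅), 1↦clo(λx. (x x), ∅), 2↦clo(λx. (x x), ∅), 3↦clo(λx. (x x), ∅), 4↦clo(λx. (x x), ∅)} | K=∅]
→ 15 transitions taken and the configuration is still not final: no result within 15 steps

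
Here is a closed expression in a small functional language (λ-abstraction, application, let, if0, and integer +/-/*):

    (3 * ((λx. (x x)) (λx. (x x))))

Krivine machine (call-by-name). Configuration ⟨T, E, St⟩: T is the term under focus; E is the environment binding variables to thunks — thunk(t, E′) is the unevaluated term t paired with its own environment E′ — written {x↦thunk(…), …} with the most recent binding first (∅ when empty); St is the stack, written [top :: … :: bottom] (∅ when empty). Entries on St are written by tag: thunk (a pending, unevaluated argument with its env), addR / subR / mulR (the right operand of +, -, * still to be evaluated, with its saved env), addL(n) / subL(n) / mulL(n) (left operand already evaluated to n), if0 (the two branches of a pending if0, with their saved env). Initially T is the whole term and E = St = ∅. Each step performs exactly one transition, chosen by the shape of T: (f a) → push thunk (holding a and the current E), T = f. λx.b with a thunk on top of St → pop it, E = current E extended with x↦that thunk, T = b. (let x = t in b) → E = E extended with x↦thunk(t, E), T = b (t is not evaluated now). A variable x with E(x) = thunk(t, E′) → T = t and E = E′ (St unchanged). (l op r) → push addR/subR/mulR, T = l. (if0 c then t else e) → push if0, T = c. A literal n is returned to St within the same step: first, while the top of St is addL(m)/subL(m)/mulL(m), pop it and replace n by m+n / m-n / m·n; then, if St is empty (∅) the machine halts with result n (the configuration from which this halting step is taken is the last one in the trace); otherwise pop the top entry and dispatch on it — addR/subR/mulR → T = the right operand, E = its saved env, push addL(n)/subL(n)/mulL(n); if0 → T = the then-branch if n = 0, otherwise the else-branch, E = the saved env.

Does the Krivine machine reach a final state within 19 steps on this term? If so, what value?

Answer: DIVERGES (no final state within 19 steps)

Derivation:
0. <T=(3 * ((λx. (x x)) (λx. (x x)))), E=∅, St=∅>
1. <T=3, E=∅, St=[mulR]>
2. <T=((λx. (x x)) (λx. (x x))), E=∅, St=[mulL(3)]>
3. <T=(λx. (x x)), E=∅, St=[thunk :: mulL(3)]>
4. <T=(x x), E={x↦thunk((λx. (x x)), ∅)}, St=[mulL(3)]>
5. <T=x, E={x↦thunk((λx. (x x)), ∅)}, St=[thunk :: mulL(3)]>
6. <T=(λx. (x x)), E=∅, St=[thunk :: mulL(3)]>
7. <T=(x x), E={x↦thunk(x, {x↦thunk((λx. (x x)), ∅)})}, St=[mulL(3)]>
8. <T=x, E={x↦thunk(x, {x↦thunk((λx. (x x)), ∅)})}, St=[thunk :: mulL(3)]>
9. <T=x, E={x↦thunk((λx. (x x)), ∅)}, St=[thunk :: mulL(3)]>
10. <T=(λx. (x x)), E=∅, St=[thunk :: mulL(3)]>
11. <T=(x x), E={x↦thunk(x, {x↦thunk(x, {x↦thunk((λx. (x x)), ∅)})})}, St=[mulL(3)]>
12. <T=x, E={x↦thunk(x, {x↦thunk(x, {x↦thunk((λx. (x x)), ∅)})})}, St=[thunk :: mulL(3)]>
13. <T=x, E={x↦thunk(x, {x↦thunk((λx. (x x)), ∅)})}, St=[thunk :: mulL(3)]>
14. <T=x, E={x↦thunk((λx. (x x)), ∅)}, St=[thunk :: mulL(3)]>
15. <T=(λx. (x x)), E=∅, St=[thunk :: mulL(3)]>
16. <T=(x x), E={x↦thunk(x, {x↦thunk(x, {x↦thunk(x, {x↦thunk((λx. (x x)), ∅)})})})}, St=[mulL(3)]>
17. <T=x, E={x↦thunk(x, {x↦thunk(x, {x↦thunk(x, {x↦thunk((λx. (x x)), ∅)})})})}, St=[thunk :: mulL(3)]>
18. <T=x, E={x↦thunk(x, {x↦thunk(x, {x↦thunk((λx. (x x)), ∅)})})}, St=[thunk :: mulL(3)]>
19. <T=x, E={x↦thunk(x, {x↦thunk((λx. (x x)), ∅)})}, St=[thunk :: mulL(3)]>
→ 19 transitions taken and the configuration is still not final: no result within 19 steps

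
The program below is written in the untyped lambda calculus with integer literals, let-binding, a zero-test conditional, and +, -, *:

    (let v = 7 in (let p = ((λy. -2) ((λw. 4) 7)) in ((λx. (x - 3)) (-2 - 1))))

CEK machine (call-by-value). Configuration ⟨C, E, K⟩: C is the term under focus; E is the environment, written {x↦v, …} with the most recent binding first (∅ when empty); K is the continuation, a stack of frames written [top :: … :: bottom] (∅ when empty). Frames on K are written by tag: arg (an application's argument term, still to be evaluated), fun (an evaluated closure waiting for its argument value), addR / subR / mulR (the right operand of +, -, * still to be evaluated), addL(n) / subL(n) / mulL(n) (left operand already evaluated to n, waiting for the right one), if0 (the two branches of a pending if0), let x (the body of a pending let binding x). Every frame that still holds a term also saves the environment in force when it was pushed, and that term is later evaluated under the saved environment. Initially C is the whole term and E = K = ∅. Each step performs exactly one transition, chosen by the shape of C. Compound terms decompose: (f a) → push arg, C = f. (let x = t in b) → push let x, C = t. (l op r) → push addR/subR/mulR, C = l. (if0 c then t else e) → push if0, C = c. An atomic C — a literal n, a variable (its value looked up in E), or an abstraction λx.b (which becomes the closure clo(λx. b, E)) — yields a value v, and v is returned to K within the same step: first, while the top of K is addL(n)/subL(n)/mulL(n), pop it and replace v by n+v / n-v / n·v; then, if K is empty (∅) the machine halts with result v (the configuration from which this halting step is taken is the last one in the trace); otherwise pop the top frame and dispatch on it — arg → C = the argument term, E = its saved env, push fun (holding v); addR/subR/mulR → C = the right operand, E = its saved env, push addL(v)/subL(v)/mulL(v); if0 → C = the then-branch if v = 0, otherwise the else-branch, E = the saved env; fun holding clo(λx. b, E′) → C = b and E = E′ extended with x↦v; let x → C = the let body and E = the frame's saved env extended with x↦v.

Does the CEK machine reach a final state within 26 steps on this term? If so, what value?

Answer: -6

Execution trace:
[0] ⟨C=(let v = 7 in (let p = ((λy. -2) ((λw. 4) 7)) in ((λx. (x - 3)) (-2 - 1)))); E=∅; K=∅⟩
[1] ⟨C=7; E=∅; K=[let v]⟩
[2] ⟨C=(let p = ((λy. -2) ((λw. 4) 7)) in ((λx. (x - 3)) (-2 - 1))); E={v↦7}; K=∅⟩
[3] ⟨C=((λy. -2) ((λw. 4) 7)); E={v↦7}; K=[let p]⟩
[4] ⟨C=(λy. -2); E={v↦7}; K=[arg :: let p]⟩
[5] ⟨C=((λw. 4) 7); E={v↦7}; K=[fun :: let p]⟩
[6] ⟨C=(λw. 4); E={v↦7}; K=[arg :: fun :: let p]⟩
[7] ⟨C=7; E={v↦7}; K=[fun :: fun :: let p]⟩
[8] ⟨C=4; E={w↦7, v↦7}; K=[fun :: let p]⟩
[9] ⟨C=-2; E={y↦4, v↦7}; K=[let p]⟩
[10] ⟨C=((λx. (x - 3)) (-2 - 1)); E={p↦-2, v↦7}; K=∅⟩
[11] ⟨C=(λx. (x - 3)); E={p↦-2, v↦7}; K=[arg]⟩
[12] ⟨C=(-2 - 1); E={p↦-2, v↦7}; K=[fun]⟩
[13] ⟨C=-2; E={p↦-2, v↦7}; K=[subR :: fun]⟩
[14] ⟨C=1; E={p↦-2, v↦7}; K=[subL(-2) :: fun]⟩
[15] ⟨C=(x - 3); E={x↦-3, p↦-2, v↦7}; K=∅⟩
[16] ⟨C=x; E={x↦-3, p↦-2, v↦7}; K=[subR]⟩
[17] ⟨C=3; E={x↦-3, p↦-2, v↦7}; K=[subL(-3)]⟩
→ final value -6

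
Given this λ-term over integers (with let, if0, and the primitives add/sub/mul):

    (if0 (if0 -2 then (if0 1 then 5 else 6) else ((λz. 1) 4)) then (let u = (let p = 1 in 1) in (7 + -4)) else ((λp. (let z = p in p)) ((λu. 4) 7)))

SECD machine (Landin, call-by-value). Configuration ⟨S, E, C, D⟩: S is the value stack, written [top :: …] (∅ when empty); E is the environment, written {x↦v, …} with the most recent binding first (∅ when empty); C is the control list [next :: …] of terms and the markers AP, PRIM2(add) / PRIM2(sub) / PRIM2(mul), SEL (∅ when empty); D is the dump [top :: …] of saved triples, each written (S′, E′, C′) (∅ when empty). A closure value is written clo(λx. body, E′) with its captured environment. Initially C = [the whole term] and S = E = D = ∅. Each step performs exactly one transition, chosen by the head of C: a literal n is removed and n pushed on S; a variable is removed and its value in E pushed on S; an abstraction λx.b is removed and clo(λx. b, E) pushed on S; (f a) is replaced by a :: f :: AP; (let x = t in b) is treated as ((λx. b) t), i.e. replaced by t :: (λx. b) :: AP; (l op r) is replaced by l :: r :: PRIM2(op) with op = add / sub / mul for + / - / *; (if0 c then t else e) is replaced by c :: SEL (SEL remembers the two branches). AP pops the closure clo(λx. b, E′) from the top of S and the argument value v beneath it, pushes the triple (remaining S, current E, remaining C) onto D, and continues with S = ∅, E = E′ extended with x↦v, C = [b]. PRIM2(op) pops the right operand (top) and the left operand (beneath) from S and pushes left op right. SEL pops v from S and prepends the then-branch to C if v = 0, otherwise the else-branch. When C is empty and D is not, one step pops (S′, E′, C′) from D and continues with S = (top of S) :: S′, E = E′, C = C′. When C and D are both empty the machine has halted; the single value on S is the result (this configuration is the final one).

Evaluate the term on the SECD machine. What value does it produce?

0. ⟨S=∅; E=∅; C=[(if0 (if0 -2 then (if0 1 then 5 else 6) else ((λz. 1) 4)) then (let u = (let p = 1 in 1) in (7 + -4)) else ((λp. (let z = p in p)) ((λu. 4) 7)))]; D=∅⟩
1. ⟨S=∅; E=∅; C=[(if0 -2 then (if0 1 then 5 else 6) else ((λz. 1) 4)) :: SEL]; D=∅⟩
2. ⟨S=∅; E=∅; C=[-2 :: SEL :: SEL]; D=∅⟩
3. ⟨S=[-2]; E=∅; C=[SEL :: SEL]; D=∅⟩
4. ⟨S=∅; E=∅; C=[((λz. 1) 4) :: SEL]; D=∅⟩
5. ⟨S=∅; E=∅; C=[4 :: (λz. 1) :: AP :: SEL]; D=∅⟩
6. ⟨S=[4]; E=∅; C=[(λz. 1) :: AP :: SEL]; D=∅⟩
7. ⟨S=[clo(λz. 1, ∅) :: 4]; E=∅; C=[AP :: SEL]; D=∅⟩
8. ⟨S=∅; E={z↦4}; C=[1]; D=[(∅, ∅, [SEL])]⟩
9. ⟨S=[1]; E={z↦4}; C=∅; D=[(∅, ∅, [SEL])]⟩
10. ⟨S=[1]; E=∅; C=[SEL]; D=∅⟩
11. ⟨S=∅; E=∅; C=[((λp. (let z = p in p)) ((λu. 4) 7))]; D=∅⟩
12. ⟨S=∅; E=∅; C=[((λu. 4) 7) :: (λp. (let z = p in p)) :: AP]; D=∅⟩
13. ⟨S=∅; E=∅; C=[7 :: (λu. 4) :: AP :: (λp. (let z = p in p)) :: AP]; D=∅⟩
14. ⟨S=[7]; E=∅; C=[(λu. 4) :: AP :: (λp. (let z = p in p)) :: AP]; D=∅⟩
15. ⟨S=[clo(λu. 4, ∅) :: 7]; E=∅; C=[AP :: (λp. (let z = p in p)) :: AP]; D=∅⟩
16. ⟨S=∅; E={u↦7}; C=[4]; D=[(∅, ∅, [(λp. (let z = p in p)) :: AP])]⟩
17. ⟨S=[4]; E={u↦7}; C=∅; D=[(∅, ∅, [(λp. (let z = p in p)) :: AP])]⟩
18. ⟨S=[4]; E=∅; C=[(λp. (let z = p in p)) :: AP]; D=∅⟩
19. ⟨S=[clo(λp. (let z = p in p), ∅) :: 4]; E=∅; C=[AP]; D=∅⟩
20. ⟨S=∅; E={p↦4}; C=[(let z = p in p)]; D=[(∅, ∅, ∅)]⟩
21. ⟨S=∅; E={p↦4}; C=[p :: (λz. p) :: AP]; D=[(∅, ∅, ∅)]⟩
22. ⟨S=[4]; E={p↦4}; C=[(λz. p) :: AP]; D=[(∅, ∅, ∅)]⟩
23. ⟨S=[clo(λz. p, {p↦4}) :: 4]; E={p↦4}; C=[AP]; D=[(∅, ∅, ∅)]⟩
24. ⟨S=∅; E={z↦4, p↦4}; C=[p]; D=[(∅, {p↦4}, ∅) :: (∅, ∅, ∅)]⟩
25. ⟨S=[4]; E={z↦4, p↦4}; C=∅; D=[(∅, {p↦4}, ∅) :: (∅, ∅, ∅)]⟩
26. ⟨S=[4]; E={p↦4}; C=∅; D=[(∅, ∅, ∅)]⟩
27. ⟨S=[4]; E=∅; C=∅; D=∅⟩
→ final value 4

Answer: 4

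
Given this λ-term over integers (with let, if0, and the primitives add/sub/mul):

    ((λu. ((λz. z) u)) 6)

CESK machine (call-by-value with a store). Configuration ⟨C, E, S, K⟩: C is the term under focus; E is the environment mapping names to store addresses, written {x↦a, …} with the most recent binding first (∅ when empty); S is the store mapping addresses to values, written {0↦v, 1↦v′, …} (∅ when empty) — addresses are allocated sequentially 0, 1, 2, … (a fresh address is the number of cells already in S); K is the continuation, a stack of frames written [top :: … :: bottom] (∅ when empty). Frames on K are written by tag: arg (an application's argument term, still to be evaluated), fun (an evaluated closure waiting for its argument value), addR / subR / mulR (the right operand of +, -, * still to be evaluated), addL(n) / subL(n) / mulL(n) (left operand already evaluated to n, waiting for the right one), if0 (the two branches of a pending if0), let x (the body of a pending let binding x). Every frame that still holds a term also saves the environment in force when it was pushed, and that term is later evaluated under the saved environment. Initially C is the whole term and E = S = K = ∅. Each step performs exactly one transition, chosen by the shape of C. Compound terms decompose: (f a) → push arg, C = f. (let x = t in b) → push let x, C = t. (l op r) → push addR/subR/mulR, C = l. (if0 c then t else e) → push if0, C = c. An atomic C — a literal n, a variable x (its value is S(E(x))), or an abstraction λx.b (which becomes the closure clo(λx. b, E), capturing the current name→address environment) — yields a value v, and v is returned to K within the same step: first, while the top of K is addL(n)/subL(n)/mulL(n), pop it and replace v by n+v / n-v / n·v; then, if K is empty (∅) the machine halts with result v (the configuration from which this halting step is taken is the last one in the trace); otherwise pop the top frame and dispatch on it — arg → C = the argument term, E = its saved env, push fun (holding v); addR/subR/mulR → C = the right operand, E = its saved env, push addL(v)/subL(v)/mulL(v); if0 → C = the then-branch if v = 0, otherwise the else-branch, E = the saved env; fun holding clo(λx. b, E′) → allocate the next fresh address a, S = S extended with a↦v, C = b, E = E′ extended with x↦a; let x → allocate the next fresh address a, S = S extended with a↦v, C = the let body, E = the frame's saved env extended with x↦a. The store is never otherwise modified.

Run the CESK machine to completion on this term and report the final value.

step 0: ⟨C=((λu. ((λz. z) u)) 6); E=∅; S=∅; K=∅⟩
step 1: ⟨C=(λu. ((λz. z) u)); E=∅; S=∅; K=[arg]⟩
step 2: ⟨C=6; E=∅; S=∅; K=[fun]⟩
step 3: ⟨C=((λz. z) u); E={u↦0}; S={0↦6}; K=∅⟩
step 4: ⟨C=(λz. z); E={u↦0}; S={0↦6}; K=[arg]⟩
step 5: ⟨C=u; E={u↦0}; S={0↦6}; K=[fun]⟩
step 6: ⟨C=z; E={z↦1, u↦0}; S={0↦6, 1↦6}; K=∅⟩
→ final value 6

Answer: 6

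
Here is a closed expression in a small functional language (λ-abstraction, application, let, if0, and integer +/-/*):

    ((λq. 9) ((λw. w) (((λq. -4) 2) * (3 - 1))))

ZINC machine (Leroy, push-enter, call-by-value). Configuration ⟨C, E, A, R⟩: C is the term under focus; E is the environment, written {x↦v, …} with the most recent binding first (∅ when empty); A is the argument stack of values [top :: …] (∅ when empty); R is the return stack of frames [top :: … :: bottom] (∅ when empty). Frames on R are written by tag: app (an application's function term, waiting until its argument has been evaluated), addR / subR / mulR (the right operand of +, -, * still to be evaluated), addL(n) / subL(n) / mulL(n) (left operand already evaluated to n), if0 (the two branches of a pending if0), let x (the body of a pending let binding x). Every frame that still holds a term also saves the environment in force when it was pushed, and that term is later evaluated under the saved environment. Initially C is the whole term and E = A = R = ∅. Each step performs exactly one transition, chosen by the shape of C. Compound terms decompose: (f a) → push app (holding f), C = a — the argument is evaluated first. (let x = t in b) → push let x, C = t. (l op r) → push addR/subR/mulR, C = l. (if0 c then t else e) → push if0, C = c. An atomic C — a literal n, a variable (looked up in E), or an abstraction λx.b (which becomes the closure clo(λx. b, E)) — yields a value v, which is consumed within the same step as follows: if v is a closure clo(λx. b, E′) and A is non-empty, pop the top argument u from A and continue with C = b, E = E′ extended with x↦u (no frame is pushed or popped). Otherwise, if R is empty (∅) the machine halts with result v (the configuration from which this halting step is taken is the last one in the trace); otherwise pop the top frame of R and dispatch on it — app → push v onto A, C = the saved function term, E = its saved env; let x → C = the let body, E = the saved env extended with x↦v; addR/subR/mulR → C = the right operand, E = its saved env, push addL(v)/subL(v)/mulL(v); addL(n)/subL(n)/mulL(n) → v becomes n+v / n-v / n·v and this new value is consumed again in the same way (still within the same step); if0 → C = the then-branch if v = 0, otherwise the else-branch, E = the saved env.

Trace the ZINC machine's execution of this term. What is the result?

Answer: 9

Execution trace:
[0] [C=((λq. 9) ((λw. w) (((λq. -4) 2) * (3 - 1)))) | E=∅ | A=∅ | R=∅]
[1] [C=((λw. w) (((λq. -4) 2) * (3 - 1))) | E=∅ | A=∅ | R=[app]]
[2] [C=(((λq. -4) 2) * (3 - 1)) | E=∅ | A=∅ | R=[app :: app]]
[3] [C=((λq. -4) 2) | E=∅ | A=∅ | R=[mulR :: app :: app]]
[4] [C=2 | E=∅ | A=∅ | R=[app :: mulR :: app :: app]]
[5] [C=(λq. -4) | E=∅ | A=[2] | R=[mulR :: app :: app]]
[6] [C=-4 | E={q↦2} | A=∅ | R=[mulR :: app :: app]]
[7] [C=(3 - 1) | E=∅ | A=∅ | R=[mulL(-4) :: app :: app]]
[8] [C=3 | E=∅ | A=∅ | R=[subR :: mulL(-4) :: app :: app]]
[9] [C=1 | E=∅ | A=∅ | R=[subL(3) :: mulL(-4) :: app :: app]]
[10] [C=(λw. w) | E=∅ | A=[-8] | R=[app]]
[11] [C=w | E={w↦-8} | A=∅ | R=[app]]
[12] [C=(λq. 9) | E=∅ | A=[-8] | R=∅]
[13] [C=9 | E={q↦-8} | A=∅ | R=∅]
→ final value 9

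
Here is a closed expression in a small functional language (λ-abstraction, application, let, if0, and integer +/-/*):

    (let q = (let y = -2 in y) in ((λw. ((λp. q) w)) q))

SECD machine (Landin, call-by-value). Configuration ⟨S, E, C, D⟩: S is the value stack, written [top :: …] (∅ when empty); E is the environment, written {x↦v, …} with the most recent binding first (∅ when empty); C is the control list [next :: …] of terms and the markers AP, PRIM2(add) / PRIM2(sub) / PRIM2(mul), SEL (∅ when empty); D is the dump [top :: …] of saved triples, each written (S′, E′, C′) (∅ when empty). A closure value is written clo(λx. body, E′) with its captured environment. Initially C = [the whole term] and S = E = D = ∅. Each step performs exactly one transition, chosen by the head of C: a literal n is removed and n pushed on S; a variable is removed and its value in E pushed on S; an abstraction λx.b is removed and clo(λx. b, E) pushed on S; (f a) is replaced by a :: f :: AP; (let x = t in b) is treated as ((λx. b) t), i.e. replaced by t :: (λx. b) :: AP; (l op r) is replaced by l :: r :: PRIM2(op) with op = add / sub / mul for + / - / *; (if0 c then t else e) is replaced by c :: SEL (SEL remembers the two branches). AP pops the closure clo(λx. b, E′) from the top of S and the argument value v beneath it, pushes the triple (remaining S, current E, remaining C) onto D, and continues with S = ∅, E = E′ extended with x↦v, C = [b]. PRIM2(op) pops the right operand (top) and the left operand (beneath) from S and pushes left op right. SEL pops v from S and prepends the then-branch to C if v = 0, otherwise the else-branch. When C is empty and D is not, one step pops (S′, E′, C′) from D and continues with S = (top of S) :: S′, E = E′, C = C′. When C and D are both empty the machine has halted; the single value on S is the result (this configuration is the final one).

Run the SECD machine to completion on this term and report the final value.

0. [S=∅ | E=∅ | C=[(let q = (let y = -2 in y) in ((λw. ((λp. q) w)) q))] | D=∅]
1. [S=∅ | E=∅ | C=[(let y = -2 in y) :: (λq. ((λw. ((λp. q) w)) q)) :: AP] | D=∅]
2. [S=∅ | E=∅ | C=[-2 :: (λy. y) :: AP :: (λq. ((λw. ((λp. q) w)) q)) :: AP] | D=∅]
3. [S=[-2] | E=∅ | C=[(λy. y) :: AP :: (λq. ((λw. ((λp. q) w)) q)) :: AP] | D=∅]
4. [S=[clo(λy. y, ∅) :: -2] | E=∅ | C=[AP :: (λq. ((λw. ((λp. q) w)) q)) :: AP] | D=∅]
5. [S=∅ | E={y↦-2} | C=[y] | D=[(∅, ∅, [(λq. ((λw. ((λp. q) w)) q)) :: AP])]]
6. [S=[-2] | E={y↦-2} | C=∅ | D=[(∅, ∅, [(λq. ((λw. ((λp. q) w)) q)) :: AP])]]
7. [S=[-2] | E=∅ | C=[(λq. ((λw. ((λp. q) w)) q)) :: AP] | D=∅]
8. [S=[clo(λq. ((λw. ((λp. q) w)) q), ∅) :: -2] | E=∅ | C=[AP] | D=∅]
9. [S=∅ | E={q↦-2} | C=[((λw. ((λp. q) w)) q)] | D=[(∅, ∅, ∅)]]
10. [S=∅ | E={q↦-2} | C=[q :: (λw. ((λp. q) w)) :: AP] | D=[(∅, ∅, ∅)]]
11. [S=[-2] | E={q↦-2} | C=[(λw. ((λp. q) w)) :: AP] | D=[(∅, ∅, ∅)]]
12. [S=[clo(λw. ((λp. q) w), {q↦-2}) :: -2] | E={q↦-2} | C=[AP] | D=[(∅, ∅, ∅)]]
13. [S=∅ | E={w↦-2, q↦-2} | C=[((λp. q) w)] | D=[(∅, {q↦-2}, ∅) :: (∅, ∅, ∅)]]
14. [S=∅ | E={w↦-2, q↦-2} | C=[w :: (λp. q) :: AP] | D=[(∅, {q↦-2}, ∅) :: (∅, ∅, ∅)]]
15. [S=[-2] | E={w↦-2, q↦-2} | C=[(λp. q) :: AP] | D=[(∅, {q↦-2}, ∅) :: (∅, ∅, ∅)]]
16. [S=[clo(λp. q, {w↦-2, q↦-2}) :: -2] | E={w↦-2, q↦-2} | C=[AP] | D=[(∅, {q↦-2}, ∅) :: (∅, ∅, ∅)]]
17. [S=∅ | E={p↦-2, w↦-2, q↦-2} | C=[q] | D=[(∅, {w↦-2, q↦-2}, ∅) :: (∅, {q↦-2}, ∅) :: (∅, ∅, ∅)]]
18. [S=[-2] | E={p↦-2, w↦-2, q↦-2} | C=∅ | D=[(∅, {w↦-2, q↦-2}, ∅) :: (∅, {q↦-2}, ∅) :: (∅, ∅, ∅)]]
19. [S=[-2] | E={w↦-2, q↦-2} | C=∅ | D=[(∅, {q↦-2}, ∅) :: (∅, ∅, ∅)]]
20. [S=[-2] | E={q↦-2} | C=∅ | D=[(∅, ∅, ∅)]]
21. [S=[-2] | E=∅ | C=∅ | D=∅]
→ final value -2

Answer: -2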